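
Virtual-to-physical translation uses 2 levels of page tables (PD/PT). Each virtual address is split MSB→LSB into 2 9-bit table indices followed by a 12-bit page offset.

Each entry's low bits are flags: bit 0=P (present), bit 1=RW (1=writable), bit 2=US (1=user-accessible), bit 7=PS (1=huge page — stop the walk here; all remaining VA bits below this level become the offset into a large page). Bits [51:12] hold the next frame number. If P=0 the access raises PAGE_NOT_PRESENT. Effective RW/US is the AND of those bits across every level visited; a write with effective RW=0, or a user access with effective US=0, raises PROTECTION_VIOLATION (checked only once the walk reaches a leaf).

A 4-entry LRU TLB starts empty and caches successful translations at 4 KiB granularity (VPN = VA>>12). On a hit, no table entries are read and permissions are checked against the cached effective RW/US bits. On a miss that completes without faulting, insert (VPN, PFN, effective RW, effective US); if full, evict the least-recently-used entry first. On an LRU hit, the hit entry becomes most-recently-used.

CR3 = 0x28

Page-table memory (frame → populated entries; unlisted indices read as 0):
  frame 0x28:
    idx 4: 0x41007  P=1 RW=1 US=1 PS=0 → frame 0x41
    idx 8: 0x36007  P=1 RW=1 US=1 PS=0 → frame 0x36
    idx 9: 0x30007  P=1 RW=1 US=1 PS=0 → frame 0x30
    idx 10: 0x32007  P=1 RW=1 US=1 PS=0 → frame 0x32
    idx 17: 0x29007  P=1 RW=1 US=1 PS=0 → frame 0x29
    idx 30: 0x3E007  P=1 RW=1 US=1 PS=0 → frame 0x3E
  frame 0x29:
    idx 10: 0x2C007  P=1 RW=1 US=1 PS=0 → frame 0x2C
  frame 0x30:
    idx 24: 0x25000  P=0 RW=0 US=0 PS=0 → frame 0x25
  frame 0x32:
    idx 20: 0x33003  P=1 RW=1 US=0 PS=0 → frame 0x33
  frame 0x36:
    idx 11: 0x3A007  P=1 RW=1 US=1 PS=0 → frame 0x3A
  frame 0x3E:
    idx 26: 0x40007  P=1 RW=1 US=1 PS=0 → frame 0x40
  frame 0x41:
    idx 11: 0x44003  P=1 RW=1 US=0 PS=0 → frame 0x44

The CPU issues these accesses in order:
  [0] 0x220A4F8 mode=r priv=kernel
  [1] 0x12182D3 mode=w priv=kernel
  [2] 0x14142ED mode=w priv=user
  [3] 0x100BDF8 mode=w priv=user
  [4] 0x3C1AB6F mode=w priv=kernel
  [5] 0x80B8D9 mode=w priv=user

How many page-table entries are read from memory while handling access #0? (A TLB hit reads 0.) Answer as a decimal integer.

Per-access translation:
#0 VA=0x220A4F8 (r,kernel):
  L0 @0x28[17] → 0x29007  P=1,RW=1,US=1,PS=0
  L1 @0x29[10] → 0x2C007  P=1,RW=1,US=1,PS=0
  ⇒ phys 0x2C4F8  [2 reads]
#1 VA=0x12182D3 (w,kernel):
  L0 @0x28[9] → 0x30007  P=1,RW=1,US=1,PS=0
  L1 @0x30[24] → 0x25000  P=0,RW=0,US=0,PS=0
  → PAGE_NOT_PRESENT  (2 entries read)
#2 VA=0x14142ED (w,user):
  L0 @0x28[10] → 0x32007  P=1,RW=1,US=1,PS=0
  L1 @0x32[20] → 0x33003  P=1,RW=1,US=0,PS=0
  → PROTECTION_VIOLATION  (2 entries read)
#3 VA=0x100BDF8 (w,user):
  L0 @0x28[8] → 0x36007  P=1,RW=1,US=1,PS=0
  L1 @0x36[11] → 0x3A007  P=1,RW=1,US=1,PS=0
  ⇒ phys 0x3ADF8  [2 reads]
#4 VA=0x3C1AB6F (w,kernel):
  L0 @0x28[30] → 0x3E007  P=1,RW=1,US=1,PS=0
  L1 @0x3E[26] → 0x40007  P=1,RW=1,US=1,PS=0
  ⇒ phys 0x40B6F  [2 reads]
#5 VA=0x80B8D9 (w,user):
  L0 @0x28[4] → 0x41007  P=1,RW=1,US=1,PS=0
  L1 @0x41[11] → 0x44003  P=1,RW=1,US=0,PS=0
  → PROTECTION_VIOLATION  (2 entries read)

Entries read for #0: 2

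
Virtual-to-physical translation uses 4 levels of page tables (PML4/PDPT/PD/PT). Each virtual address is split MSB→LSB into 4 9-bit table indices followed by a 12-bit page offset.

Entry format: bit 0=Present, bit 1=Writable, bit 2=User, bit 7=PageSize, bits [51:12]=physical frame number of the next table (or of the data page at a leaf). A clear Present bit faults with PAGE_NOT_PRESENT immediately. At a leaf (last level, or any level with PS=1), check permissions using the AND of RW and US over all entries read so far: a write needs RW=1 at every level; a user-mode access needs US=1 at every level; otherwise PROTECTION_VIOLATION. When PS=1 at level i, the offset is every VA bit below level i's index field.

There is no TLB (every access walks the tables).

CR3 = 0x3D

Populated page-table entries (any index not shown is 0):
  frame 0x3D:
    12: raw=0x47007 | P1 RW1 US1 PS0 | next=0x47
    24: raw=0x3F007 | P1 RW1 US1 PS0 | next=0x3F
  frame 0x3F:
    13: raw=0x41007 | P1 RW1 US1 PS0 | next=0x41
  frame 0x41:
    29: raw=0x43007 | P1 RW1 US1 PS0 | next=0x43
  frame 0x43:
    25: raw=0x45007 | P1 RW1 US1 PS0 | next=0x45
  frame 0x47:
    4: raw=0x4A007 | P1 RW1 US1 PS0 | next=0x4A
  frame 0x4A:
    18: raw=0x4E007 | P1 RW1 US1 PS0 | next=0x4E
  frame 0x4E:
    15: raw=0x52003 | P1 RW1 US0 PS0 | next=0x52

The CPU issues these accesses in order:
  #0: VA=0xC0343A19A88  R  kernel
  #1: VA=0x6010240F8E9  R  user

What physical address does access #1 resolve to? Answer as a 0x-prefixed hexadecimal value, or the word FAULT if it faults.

Walk each access:
#0 VA=0xC0343A19A88 (r,kernel):
  L0: frame=0x3D idx=24 entry=0x3F007 [P=1 RW=1 US=1 PS=0]
  L1: frame=0x3F idx=13 entry=0x41007 [P=1 RW=1 US=1 PS=0]
  L2: frame=0x41 idx=29 entry=0x43007 [P=1 RW=1 US=1 PS=0]
  L3: frame=0x43 idx=25 entry=0x45007 [P=1 RW=1 US=1 PS=0]
  ⇒ phys 0x45A88  [4 reads]
#1 VA=0x6010240F8E9 (r,user):
  L0: frame=0x3D idx=12 entry=0x47007 [P=1 RW=1 US=1 PS=0]
  L1: frame=0x47 idx=4 entry=0x4A007 [P=1 RW=1 US=1 PS=0]
  L2: frame=0x4A idx=18 entry=0x4E007 [P=1 RW=1 US=1 PS=0]
  L3: frame=0x4E idx=15 entry=0x52003 [P=1 RW=1 US=0 PS=0]
  → PROTECTION_VIOLATION  (4 entries read)

Access #1 PA: FAULT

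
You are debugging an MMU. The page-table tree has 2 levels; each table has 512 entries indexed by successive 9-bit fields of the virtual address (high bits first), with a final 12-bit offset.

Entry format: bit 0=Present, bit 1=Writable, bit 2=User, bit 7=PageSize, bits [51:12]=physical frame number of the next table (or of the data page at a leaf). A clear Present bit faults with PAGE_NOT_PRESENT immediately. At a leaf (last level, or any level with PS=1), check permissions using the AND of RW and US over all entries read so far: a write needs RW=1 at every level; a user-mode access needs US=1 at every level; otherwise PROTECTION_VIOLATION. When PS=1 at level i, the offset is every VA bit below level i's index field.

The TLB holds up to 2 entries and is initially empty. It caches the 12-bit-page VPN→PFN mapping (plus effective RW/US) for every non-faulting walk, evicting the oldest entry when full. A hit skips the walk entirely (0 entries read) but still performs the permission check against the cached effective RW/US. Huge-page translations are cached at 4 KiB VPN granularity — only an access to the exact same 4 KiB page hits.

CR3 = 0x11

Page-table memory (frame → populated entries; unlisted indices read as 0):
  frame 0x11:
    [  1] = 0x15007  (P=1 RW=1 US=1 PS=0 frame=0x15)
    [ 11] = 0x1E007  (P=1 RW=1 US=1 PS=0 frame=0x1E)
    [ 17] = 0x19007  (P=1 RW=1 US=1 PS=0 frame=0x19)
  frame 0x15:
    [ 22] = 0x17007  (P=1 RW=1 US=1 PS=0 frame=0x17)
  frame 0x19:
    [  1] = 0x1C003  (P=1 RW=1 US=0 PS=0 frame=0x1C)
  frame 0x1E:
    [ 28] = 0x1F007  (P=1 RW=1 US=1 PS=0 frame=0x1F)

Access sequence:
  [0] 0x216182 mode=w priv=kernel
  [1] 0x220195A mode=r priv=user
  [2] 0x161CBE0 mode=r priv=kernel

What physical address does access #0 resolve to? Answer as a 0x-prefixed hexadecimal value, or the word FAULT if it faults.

Per-access translation:
#0 VA=0x216182 (w,kernel):
  L0: frame=0x11 idx=1 entry=0x15007 [P=1 RW=1 US=1 PS=0]
  L1: frame=0x15 idx=22 entry=0x17007 [P=1 RW=1 US=1 PS=0]
  → PA=0x17182  (2 entries read)
#1 VA=0x220195A (r,user):
  L0: frame=0x11 idx=17 entry=0x19007 [P=1 RW=1 US=1 PS=0]
  L1: frame=0x19 idx=1 entry=0x1C003 [P=1 RW=1 US=0 PS=0]
  ✗ PROTECTION_VIOLATION  [2 reads]
#2 VA=0x161CBE0 (r,kernel):
  L0: frame=0x11 idx=11 entry=0x1E007 [P=1 RW=1 US=1 PS=0]
  L1: frame=0x1E idx=28 entry=0x1F007 [P=1 RW=1 US=1 PS=0]
  → PA=0x1FBE0  (2 entries read)

Access #0 PA: 0x17182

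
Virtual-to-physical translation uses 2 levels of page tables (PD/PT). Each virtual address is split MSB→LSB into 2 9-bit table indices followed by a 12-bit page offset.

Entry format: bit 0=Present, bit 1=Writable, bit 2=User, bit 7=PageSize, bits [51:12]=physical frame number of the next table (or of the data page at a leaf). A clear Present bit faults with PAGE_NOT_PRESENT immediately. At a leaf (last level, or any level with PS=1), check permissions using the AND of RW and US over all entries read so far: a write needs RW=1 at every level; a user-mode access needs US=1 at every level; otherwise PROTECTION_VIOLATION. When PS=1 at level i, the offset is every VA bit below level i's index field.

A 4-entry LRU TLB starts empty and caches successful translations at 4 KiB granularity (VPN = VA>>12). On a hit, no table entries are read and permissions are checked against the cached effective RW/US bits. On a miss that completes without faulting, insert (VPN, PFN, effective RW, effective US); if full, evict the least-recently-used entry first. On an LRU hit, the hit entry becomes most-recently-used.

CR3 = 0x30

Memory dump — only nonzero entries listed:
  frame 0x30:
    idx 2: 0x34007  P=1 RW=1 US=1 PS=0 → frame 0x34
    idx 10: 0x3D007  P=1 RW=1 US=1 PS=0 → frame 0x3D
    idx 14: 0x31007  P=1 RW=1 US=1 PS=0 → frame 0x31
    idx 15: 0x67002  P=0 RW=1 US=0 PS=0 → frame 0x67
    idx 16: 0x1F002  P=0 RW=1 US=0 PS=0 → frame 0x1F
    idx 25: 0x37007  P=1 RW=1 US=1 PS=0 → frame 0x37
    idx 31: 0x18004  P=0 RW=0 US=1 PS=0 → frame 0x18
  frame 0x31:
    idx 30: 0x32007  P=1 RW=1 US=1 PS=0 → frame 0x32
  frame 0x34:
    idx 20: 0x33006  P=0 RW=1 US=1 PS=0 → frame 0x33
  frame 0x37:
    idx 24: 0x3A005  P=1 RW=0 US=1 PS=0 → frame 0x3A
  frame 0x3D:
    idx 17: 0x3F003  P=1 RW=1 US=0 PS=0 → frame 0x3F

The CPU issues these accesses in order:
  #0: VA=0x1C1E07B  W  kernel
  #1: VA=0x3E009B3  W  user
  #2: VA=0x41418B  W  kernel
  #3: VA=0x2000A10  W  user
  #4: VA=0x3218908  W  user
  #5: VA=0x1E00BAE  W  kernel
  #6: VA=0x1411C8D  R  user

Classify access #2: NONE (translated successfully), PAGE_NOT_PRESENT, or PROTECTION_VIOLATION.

Trace:
#0 VA=0x1C1E07B (w,kernel):
  [0] read 0x30 idx=14: raw=0x31007 flags P=1 W=1 U=1 S=0
  [1] read 0x31 idx=30: raw=0x32007 flags P=1 W=1 U=1 S=0
  ⇒ phys 0x3207B  [2 reads]
#1 VA=0x3E009B3 (w,user):
  [0] read 0x30 idx=31: raw=0x18004 flags P=0 W=0 U=1 S=0
  ⇒ fault: PAGE_NOT_PRESENT  — 1 lookups
#2 VA=0x41418B (w,kernel):
  [0] read 0x30 idx=2: raw=0x34007 flags P=1 W=1 U=1 S=0
  [1] read 0x34 idx=20: raw=0x33006 flags P=0 W=1 U=1 S=0
  ⇒ fault: PAGE_NOT_PRESENT  — 2 lookups
#3 VA=0x2000A10 (w,user):
  [0] read 0x30 idx=16: raw=0x1F002 flags P=0 W=1 U=0 S=0
  ⇒ fault: PAGE_NOT_PRESENT  — 1 lookups
#4 VA=0x3218908 (w,user):
  [0] read 0x30 idx=25: raw=0x37007 flags P=1 W=1 U=1 S=0
  [1] read 0x37 idx=24: raw=0x3A005 flags P=1 W=0 U=1 S=0
  ⇒ fault: PROTECTION_VIOLATION  — 2 lookups
#5 VA=0x1E00BAE (w,kernel):
  [0] read 0x30 idx=15: raw=0x67002 flags P=0 W=1 U=0 S=0
  ⇒ fault: PAGE_NOT_PRESENT  — 1 lookups
#6 VA=0x1411C8D (r,user):
  [0] read 0x30 idx=10: raw=0x3D007 flags P=1 W=1 U=1 S=0
  [1] read 0x3D idx=17: raw=0x3F003 flags P=1 W=1 U=0 S=0
  ⇒ fault: PROTECTION_VIOLATION  — 2 lookups

Access #2 fault: PAGE_NOT_PRESENT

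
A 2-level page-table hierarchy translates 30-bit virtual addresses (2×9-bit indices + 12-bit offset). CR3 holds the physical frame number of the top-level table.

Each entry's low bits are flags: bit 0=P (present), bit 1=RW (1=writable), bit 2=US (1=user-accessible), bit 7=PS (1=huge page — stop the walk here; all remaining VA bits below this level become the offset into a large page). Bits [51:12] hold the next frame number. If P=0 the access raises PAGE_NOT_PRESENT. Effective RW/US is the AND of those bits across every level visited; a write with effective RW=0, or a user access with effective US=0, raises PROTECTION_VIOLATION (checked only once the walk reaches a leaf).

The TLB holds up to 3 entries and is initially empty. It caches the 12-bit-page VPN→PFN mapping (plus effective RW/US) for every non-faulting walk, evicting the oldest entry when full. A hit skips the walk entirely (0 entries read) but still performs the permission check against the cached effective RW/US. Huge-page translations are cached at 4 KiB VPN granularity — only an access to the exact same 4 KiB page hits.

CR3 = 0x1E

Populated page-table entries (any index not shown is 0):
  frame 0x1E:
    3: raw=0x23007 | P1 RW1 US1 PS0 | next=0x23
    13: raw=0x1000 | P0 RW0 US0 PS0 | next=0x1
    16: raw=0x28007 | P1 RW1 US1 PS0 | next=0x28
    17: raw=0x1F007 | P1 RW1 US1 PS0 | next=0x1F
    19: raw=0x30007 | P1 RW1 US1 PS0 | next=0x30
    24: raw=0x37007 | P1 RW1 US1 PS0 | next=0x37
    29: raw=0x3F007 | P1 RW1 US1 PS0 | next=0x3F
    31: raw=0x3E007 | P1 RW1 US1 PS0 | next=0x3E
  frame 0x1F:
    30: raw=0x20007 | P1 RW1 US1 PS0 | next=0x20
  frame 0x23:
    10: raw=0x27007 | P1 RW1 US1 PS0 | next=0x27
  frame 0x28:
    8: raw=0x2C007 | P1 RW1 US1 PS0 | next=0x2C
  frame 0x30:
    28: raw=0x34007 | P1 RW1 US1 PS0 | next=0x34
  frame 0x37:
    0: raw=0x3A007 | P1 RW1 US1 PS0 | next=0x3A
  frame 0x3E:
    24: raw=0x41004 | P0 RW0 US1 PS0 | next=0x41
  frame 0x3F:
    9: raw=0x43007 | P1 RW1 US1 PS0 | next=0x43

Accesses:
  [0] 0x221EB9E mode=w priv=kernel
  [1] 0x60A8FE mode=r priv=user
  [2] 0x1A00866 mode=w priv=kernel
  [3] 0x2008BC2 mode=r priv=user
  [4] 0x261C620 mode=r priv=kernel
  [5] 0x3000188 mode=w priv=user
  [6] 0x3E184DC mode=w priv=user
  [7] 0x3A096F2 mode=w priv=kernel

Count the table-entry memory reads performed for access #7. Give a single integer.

Per-access translation:
#0 VA=0x221EB9E (w,kernel):
  L0: frame=0x1E idx=17 entry=0x1F007 [P=1 RW=1 US=1 PS=0]
  L1: frame=0x1F idx=30 entry=0x20007 [P=1 RW=1 US=1 PS=0]
  ⇒ phys 0x20B9E  [2 reads]
#1 VA=0x60A8FE (r,user):
  L0: frame=0x1E idx=3 entry=0x23007 [P=1 RW=1 US=1 PS=0]
  L1: frame=0x23 idx=10 entry=0x27007 [P=1 RW=1 US=1 PS=0]
  ⇒ phys 0x278FE  [2 reads]
#2 VA=0x1A00866 (w,kernel):
  L0: frame=0x1E idx=13 entry=0x1000 [P=0 RW=0 US=0 PS=0]
  ✗ PAGE_NOT_PRESENT  [1 reads]
#3 VA=0x2008BC2 (r,user):
  L0: frame=0x1E idx=16 entry=0x28007 [P=1 RW=1 US=1 PS=0]
  L1: frame=0x28 idx=8 entry=0x2C007 [P=1 RW=1 US=1 PS=0]
  ⇒ phys 0x2CBC2  [2 reads]
#4 VA=0x261C620 (r,kernel):
  L0: frame=0x1E idx=19 entry=0x30007 [P=1 RW=1 US=1 PS=0]
  L1: frame=0x30 idx=28 entry=0x34007 [P=1 RW=1 US=1 PS=0]
  ⇒ phys 0x34620  [2 reads]
#5 VA=0x3000188 (w,user):
  L0: frame=0x1E idx=24 entry=0x37007 [P=1 RW=1 US=1 PS=0]
  L1: frame=0x37 idx=0 entry=0x3A007 [P=1 RW=1 US=1 PS=0]
  ⇒ phys 0x3A188  [2 reads]
#6 VA=0x3E184DC (w,user):
  L0: frame=0x1E idx=31 entry=0x3E007 [P=1 RW=1 US=1 PS=0]
  L1: frame=0x3E idx=24 entry=0x41004 [P=0 RW=0 US=1 PS=0]
  ✗ PAGE_NOT_PRESENT  [2 reads]
#7 VA=0x3A096F2 (w,kernel):
  L0: frame=0x1E idx=29 entry=0x3F007 [P=1 RW=1 US=1 PS=0]
  L1: frame=0x3F idx=9 entry=0x43007 [P=1 RW=1 US=1 PS=0]
  ⇒ phys 0x436F2  [2 reads]

Entries read for #7: 2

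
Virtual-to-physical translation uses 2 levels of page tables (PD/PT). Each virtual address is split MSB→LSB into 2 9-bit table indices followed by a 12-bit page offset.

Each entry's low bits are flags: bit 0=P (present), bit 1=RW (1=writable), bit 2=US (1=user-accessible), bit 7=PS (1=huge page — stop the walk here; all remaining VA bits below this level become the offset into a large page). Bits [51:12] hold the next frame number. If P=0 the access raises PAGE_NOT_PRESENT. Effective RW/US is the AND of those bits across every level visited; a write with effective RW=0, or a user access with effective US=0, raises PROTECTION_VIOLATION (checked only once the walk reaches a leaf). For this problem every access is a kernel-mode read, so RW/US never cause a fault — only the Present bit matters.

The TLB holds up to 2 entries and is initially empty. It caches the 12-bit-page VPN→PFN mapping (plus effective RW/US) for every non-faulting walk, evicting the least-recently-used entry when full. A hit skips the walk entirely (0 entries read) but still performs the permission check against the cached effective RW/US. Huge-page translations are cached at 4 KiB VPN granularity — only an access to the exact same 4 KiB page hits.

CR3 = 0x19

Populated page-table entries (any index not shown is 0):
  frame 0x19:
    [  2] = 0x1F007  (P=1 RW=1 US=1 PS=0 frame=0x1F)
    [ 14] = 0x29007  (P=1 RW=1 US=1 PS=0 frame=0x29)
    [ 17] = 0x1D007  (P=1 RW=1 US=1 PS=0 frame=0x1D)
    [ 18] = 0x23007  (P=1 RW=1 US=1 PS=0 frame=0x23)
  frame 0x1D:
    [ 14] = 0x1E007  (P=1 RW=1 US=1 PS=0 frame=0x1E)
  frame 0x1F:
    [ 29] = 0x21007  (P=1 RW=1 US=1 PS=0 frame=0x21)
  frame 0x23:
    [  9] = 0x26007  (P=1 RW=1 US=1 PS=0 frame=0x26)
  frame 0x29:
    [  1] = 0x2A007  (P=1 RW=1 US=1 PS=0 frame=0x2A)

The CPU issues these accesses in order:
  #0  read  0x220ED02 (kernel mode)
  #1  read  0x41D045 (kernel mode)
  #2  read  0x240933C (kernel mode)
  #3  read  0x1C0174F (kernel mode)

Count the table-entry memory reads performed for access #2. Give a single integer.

Walk each access:
#0 VA=0x220ED02 (r,kernel):
  L0 @0x19[17] → 0x1D007  P=1,RW=1,US=1,PS=0
  L1 @0x1D[14] → 0x1E007  P=1,RW=1,US=1,PS=0
  ⇒ phys 0x1ED02  [2 reads]
#1 VA=0x41D045 (r,kernel):
  L0 @0x19[2] → 0x1F007  P=1,RW=1,US=1,PS=0
  L1 @0x1F[29] → 0x21007  P=1,RW=1,US=1,PS=0
  ⇒ phys 0x21045  [2 reads]
#2 VA=0x240933C (r,kernel):
  L0 @0x19[18] → 0x23007  P=1,RW=1,US=1,PS=0
  L1 @0x23[9] → 0x26007  P=1,RW=1,US=1,PS=0
  ⇒ phys 0x2633C  [2 reads]
#3 VA=0x1C0174F (r,kernel):
  L0 @0x19[14] → 0x29007  P=1,RW=1,US=1,PS=0
  L1 @0x29[1] → 0x2A007  P=1,RW=1,US=1,PS=0
  ⇒ phys 0x2A74F  [2 reads]

Entries read for #2: 2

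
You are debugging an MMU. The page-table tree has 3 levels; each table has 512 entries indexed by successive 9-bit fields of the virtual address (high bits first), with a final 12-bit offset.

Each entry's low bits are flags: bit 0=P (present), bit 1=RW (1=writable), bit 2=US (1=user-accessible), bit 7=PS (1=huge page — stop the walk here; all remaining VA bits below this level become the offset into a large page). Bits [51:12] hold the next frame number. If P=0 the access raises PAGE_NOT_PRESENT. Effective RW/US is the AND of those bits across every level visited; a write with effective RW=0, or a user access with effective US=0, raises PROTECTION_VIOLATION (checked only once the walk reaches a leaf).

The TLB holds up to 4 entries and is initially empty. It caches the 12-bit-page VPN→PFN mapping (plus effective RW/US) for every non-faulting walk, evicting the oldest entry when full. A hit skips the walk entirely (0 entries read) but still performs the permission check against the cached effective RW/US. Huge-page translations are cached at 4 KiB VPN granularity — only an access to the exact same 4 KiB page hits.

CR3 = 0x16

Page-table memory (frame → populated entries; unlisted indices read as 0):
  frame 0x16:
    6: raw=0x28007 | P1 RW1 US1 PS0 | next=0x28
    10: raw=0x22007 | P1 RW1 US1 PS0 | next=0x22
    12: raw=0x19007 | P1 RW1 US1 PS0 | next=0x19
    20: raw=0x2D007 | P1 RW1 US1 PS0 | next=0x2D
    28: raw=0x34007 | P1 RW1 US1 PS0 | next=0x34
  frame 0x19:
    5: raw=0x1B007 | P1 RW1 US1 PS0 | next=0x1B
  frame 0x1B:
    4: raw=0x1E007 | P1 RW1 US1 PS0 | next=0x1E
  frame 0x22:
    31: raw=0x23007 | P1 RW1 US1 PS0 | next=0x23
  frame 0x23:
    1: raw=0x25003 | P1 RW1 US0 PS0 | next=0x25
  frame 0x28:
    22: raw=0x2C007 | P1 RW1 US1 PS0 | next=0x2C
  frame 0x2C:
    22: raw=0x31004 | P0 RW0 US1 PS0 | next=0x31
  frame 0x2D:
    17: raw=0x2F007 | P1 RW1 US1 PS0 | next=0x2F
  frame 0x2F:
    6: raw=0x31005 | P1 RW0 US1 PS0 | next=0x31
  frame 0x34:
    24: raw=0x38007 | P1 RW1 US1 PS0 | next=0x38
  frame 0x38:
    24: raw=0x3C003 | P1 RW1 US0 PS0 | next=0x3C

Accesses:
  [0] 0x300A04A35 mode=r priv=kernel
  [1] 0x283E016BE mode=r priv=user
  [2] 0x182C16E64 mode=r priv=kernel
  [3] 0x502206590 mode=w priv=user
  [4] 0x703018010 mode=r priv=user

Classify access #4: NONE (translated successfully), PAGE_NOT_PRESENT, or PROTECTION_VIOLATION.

Per-access translation:
#0 VA=0x300A04A35 (r,kernel):
  lvl0: tbl 0x16, slot 12 ⇒ 0x19007 (P1/RW1/US1/PS0)
  lvl1: tbl 0x19, slot 5 ⇒ 0x1B007 (P1/RW1/US1/PS0)
  lvl2: tbl 0x1B, slot 4 ⇒ 0x1E007 (P1/RW1/US1/PS0)
  ⇒ phys 0x1EA35  [3 reads]
#1 VA=0x283E016BE (r,user):
  lvl0: tbl 0x16, slot 10 ⇒ 0x22007 (P1/RW1/US1/PS0)
  lvl1: tbl 0x22, slot 31 ⇒ 0x23007 (P1/RW1/US1/PS0)
  lvl2: tbl 0x23, slot 1 ⇒ 0x25003 (P1/RW1/US0/PS0)
  ✗ PROTECTION_VIOLATION  [3 reads]
#2 VA=0x182C16E64 (r,kernel):
  lvl0: tbl 0x16, slot 6 ⇒ 0x28007 (P1/RW1/US1/PS0)
  lvl1: tbl 0x28, slot 22 ⇒ 0x2C007 (P1/RW1/US1/PS0)
  lvl2: tbl 0x2C, slot 22 ⇒ 0x31004 (P0/RW0/US1/PS0)
  ✗ PAGE_NOT_PRESENT  [3 reads]
#3 VA=0x502206590 (w,user):
  lvl0: tbl 0x16, slot 20 ⇒ 0x2D007 (P1/RW1/US1/PS0)
  lvl1: tbl 0x2D, slot 17 ⇒ 0x2F007 (P1/RW1/US1/PS0)
  lvl2: tbl 0x2F, slot 6 ⇒ 0x31005 (P1/RW0/US1/PS0)
  ✗ PROTECTION_VIOLATION  [3 reads]
#4 VA=0x703018010 (r,user):
  lvl0: tbl 0x16, slot 28 ⇒ 0x34007 (P1/RW1/US1/PS0)
  lvl1: tbl 0x34, slot 24 ⇒ 0x38007 (P1/RW1/US1/PS0)
  lvl2: tbl 0x38, slot 24 ⇒ 0x3C003 (P1/RW1/US0/PS0)
  ✗ PROTECTION_VIOLATION  [3 reads]

Access #4 fault: PROTECTION_VIOLATION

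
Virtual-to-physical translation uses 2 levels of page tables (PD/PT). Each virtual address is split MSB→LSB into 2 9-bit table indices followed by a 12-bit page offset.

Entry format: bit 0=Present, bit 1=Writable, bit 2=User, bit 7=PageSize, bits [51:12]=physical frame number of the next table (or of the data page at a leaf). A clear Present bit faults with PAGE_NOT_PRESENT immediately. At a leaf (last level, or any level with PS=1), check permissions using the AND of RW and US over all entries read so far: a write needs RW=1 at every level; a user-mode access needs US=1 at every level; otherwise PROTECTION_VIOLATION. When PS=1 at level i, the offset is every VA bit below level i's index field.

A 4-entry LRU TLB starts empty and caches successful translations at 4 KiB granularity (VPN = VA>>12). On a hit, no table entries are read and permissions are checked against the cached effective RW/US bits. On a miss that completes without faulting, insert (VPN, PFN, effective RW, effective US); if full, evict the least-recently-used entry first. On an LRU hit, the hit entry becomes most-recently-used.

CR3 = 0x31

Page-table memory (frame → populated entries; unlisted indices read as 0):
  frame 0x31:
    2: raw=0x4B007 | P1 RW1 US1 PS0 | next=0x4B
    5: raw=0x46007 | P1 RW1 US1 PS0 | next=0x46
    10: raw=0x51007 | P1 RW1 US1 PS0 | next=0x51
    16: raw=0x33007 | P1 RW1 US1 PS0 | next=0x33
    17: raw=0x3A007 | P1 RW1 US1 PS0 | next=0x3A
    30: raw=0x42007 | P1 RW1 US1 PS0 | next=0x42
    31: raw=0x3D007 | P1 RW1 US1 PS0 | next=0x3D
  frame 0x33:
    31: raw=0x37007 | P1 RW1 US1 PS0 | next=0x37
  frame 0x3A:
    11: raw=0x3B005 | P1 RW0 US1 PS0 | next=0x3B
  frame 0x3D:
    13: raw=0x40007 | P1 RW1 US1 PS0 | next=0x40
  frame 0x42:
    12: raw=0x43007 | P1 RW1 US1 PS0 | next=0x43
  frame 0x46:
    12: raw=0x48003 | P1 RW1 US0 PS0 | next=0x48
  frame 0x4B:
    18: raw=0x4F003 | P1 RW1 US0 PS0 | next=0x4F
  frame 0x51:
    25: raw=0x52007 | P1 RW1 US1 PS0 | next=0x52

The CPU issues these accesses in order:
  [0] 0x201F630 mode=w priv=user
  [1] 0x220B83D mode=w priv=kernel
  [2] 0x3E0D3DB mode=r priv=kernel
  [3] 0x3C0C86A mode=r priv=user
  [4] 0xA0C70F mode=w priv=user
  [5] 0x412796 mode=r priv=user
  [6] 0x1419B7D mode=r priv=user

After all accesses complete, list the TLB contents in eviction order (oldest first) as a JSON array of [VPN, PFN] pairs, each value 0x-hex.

Trace:
#0 VA=0x201F630 (w,user):
  lvl0: tbl 0x31, slot 16 ⇒ 0x33007 (P1/RW1/US1/PS0)
  lvl1: tbl 0x33, slot 31 ⇒ 0x37007 (P1/RW1/US1/PS0)
  → PA=0x37630  (2 entries read)
#1 VA=0x220B83D (w,kernel):
  lvl0: tbl 0x31, slot 17 ⇒ 0x3A007 (P1/RW1/US1/PS0)
  lvl1: tbl 0x3A, slot 11 ⇒ 0x3B005 (P1/RW0/US1/PS0)
  ✗ PROTECTION_VIOLATION  [2 reads]
#2 VA=0x3E0D3DB (r,kernel):
  lvl0: tbl 0x31, slot 31 ⇒ 0x3D007 (P1/RW1/US1/PS0)
  lvl1: tbl 0x3D, slot 13 ⇒ 0x40007 (P1/RW1/US1/PS0)
  → PA=0x403DB  (2 entries read)
#3 VA=0x3C0C86A (r,user):
  lvl0: tbl 0x31, slot 30 ⇒ 0x42007 (P1/RW1/US1/PS0)
  lvl1: tbl 0x42, slot 12 ⇒ 0x43007 (P1/RW1/US1/PS0)
  → PA=0x4386A  (2 entries read)
#4 VA=0xA0C70F (w,user):
  lvl0: tbl 0x31, slot 5 ⇒ 0x46007 (P1/RW1/US1/PS0)
  lvl1: tbl 0x46, slot 12 ⇒ 0x48003 (P1/RW1/US0/PS0)
  ✗ PROTECTION_VIOLATION  [2 reads]
#5 VA=0x412796 (r,user):
  lvl0: tbl 0x31, slot 2 ⇒ 0x4B007 (P1/RW1/US1/PS0)
  lvl1: tbl 0x4B, slot 18 ⇒ 0x4F003 (P1/RW1/US0/PS0)
  ✗ PROTECTION_VIOLATION  [2 reads]
#6 VA=0x1419B7D (r,user):
  lvl0: tbl 0x31, slot 10 ⇒ 0x51007 (P1/RW1/US1/PS0)
  lvl1: tbl 0x51, slot 25 ⇒ 0x52007 (P1/RW1/US1/PS0)
  → PA=0x52B7D  (2 entries read)

TLB: [["0x201F", "0x37"], ["0x3E0D", "0x40"], ["0x3C0C", "0x43"], ["0x1419", "0x52"]]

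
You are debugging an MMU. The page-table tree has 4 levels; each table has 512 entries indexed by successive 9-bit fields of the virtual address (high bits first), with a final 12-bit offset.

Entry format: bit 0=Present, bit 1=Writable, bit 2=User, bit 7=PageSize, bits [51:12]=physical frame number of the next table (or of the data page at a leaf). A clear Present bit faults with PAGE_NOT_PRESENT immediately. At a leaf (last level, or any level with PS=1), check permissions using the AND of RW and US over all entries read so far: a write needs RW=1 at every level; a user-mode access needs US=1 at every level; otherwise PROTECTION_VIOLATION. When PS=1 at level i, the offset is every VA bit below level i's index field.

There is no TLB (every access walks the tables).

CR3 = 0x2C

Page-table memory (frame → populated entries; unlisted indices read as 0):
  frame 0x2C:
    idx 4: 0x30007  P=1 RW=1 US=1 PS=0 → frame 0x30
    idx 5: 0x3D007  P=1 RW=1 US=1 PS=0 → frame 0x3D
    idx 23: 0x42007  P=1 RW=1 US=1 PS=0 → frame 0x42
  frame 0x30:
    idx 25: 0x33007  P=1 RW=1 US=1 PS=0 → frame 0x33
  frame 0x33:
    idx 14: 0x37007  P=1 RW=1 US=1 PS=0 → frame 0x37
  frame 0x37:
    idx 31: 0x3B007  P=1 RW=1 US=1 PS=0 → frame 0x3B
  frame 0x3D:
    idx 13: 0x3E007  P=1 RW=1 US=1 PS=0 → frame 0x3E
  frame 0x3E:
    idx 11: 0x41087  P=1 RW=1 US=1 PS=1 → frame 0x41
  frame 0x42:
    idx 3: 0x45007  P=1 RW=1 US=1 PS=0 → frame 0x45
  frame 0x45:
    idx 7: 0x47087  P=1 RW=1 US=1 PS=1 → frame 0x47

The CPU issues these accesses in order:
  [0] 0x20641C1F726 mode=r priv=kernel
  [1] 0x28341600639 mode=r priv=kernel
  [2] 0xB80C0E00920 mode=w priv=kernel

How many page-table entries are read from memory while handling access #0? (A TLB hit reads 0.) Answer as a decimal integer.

Per-access translation:
#0 VA=0x20641C1F726 (r,kernel):
  L0 @0x2C[4] → 0x30007  P=1,RW=1,US=1,PS=0
  L1 @0x30[25] → 0x33007  P=1,RW=1,US=1,PS=0
  L2 @0x33[14] → 0x37007  P=1,RW=1,US=1,PS=0
  L3 @0x37[31] → 0x3B007  P=1,RW=1,US=1,PS=0
  ✓ 0x3B726  — 4 lookups
#1 VA=0x28341600639 (r,kernel):
  L0 @0x2C[5] → 0x3D007  P=1,RW=1,US=1,PS=0
  L1 @0x3D[13] → 0x3E007  P=1,RW=1,US=1,PS=0
  L2 @0x3E[11] → 0x41087  P=1,RW=1,US=1,PS=1
  ✓ 0x41639 (huge @L2)  — 3 lookups
#2 VA=0xB80C0E00920 (w,kernel):
  L0 @0x2C[23] → 0x42007  P=1,RW=1,US=1,PS=0
  L1 @0x42[3] → 0x45007  P=1,RW=1,US=1,PS=0
  L2 @0x45[7] → 0x47087  P=1,RW=1,US=1,PS=1
  ✓ 0x47920 (huge @L2)  — 3 lookups

Entries read for #0: 4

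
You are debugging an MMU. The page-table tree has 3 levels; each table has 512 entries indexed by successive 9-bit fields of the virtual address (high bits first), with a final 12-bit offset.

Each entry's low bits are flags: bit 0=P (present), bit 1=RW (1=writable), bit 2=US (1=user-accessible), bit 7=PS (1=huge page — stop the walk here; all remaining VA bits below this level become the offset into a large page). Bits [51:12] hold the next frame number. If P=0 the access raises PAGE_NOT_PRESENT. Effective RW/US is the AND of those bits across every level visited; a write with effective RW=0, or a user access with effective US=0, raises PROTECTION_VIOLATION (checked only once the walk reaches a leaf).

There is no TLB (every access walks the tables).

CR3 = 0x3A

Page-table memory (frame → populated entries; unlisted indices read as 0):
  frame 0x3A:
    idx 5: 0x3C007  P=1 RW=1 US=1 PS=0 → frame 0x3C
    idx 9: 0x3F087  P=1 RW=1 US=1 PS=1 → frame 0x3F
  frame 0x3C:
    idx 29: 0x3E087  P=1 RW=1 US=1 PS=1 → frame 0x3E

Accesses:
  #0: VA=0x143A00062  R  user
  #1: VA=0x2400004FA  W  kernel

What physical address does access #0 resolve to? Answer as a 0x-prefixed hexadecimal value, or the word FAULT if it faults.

Walk each access:
#0 VA=0x143A00062 (r,user):
  L0 @0x3A[5] → 0x3C007  P=1,RW=1,US=1,PS=0
  L1 @0x3C[29] → 0x3E087  P=1,RW=1,US=1,PS=1
  → PA=0x3E062 (huge @L1)  (2 entries read)
#1 VA=0x2400004FA (w,kernel):
  L0 @0x3A[9] → 0x3F087  P=1,RW=1,US=1,PS=1
  → PA=0x3F4FA (huge @L0)  (1 entries read)

Access #0 PA: 0x3E062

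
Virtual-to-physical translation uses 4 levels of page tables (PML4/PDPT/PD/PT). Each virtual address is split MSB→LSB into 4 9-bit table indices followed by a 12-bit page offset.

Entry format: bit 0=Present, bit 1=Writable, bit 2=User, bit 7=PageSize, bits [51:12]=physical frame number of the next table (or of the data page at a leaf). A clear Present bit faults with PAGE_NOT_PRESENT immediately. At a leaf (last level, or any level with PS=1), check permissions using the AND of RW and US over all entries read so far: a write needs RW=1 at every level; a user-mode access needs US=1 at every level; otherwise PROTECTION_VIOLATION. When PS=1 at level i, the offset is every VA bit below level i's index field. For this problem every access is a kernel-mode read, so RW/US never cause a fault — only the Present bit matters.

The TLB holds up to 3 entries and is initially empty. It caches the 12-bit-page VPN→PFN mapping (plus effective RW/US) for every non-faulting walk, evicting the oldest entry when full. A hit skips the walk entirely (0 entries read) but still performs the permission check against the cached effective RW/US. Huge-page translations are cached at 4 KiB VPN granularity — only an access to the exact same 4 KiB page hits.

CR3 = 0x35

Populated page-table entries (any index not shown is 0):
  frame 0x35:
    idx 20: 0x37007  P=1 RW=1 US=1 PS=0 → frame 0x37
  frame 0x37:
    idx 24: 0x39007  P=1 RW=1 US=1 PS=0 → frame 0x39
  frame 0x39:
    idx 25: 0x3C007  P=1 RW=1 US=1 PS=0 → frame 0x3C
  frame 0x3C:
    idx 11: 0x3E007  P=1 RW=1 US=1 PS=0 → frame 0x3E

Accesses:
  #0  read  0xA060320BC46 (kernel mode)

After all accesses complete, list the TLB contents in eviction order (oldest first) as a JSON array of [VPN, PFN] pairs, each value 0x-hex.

Trace:
#0 VA=0xA060320BC46 (r,kernel):
  L0 @0x35[20] → 0x37007  P=1,RW=1,US=1,PS=0
  L1 @0x37[24] → 0x39007  P=1,RW=1,US=1,PS=0
  L2 @0x39[25] → 0x3C007  P=1,RW=1,US=1,PS=0
  L3 @0x3C[11] → 0x3E007  P=1,RW=1,US=1,PS=0
  → PA=0x3EC46  (4 entries read)

TLB: [["0xA060320B", "0x3E"]]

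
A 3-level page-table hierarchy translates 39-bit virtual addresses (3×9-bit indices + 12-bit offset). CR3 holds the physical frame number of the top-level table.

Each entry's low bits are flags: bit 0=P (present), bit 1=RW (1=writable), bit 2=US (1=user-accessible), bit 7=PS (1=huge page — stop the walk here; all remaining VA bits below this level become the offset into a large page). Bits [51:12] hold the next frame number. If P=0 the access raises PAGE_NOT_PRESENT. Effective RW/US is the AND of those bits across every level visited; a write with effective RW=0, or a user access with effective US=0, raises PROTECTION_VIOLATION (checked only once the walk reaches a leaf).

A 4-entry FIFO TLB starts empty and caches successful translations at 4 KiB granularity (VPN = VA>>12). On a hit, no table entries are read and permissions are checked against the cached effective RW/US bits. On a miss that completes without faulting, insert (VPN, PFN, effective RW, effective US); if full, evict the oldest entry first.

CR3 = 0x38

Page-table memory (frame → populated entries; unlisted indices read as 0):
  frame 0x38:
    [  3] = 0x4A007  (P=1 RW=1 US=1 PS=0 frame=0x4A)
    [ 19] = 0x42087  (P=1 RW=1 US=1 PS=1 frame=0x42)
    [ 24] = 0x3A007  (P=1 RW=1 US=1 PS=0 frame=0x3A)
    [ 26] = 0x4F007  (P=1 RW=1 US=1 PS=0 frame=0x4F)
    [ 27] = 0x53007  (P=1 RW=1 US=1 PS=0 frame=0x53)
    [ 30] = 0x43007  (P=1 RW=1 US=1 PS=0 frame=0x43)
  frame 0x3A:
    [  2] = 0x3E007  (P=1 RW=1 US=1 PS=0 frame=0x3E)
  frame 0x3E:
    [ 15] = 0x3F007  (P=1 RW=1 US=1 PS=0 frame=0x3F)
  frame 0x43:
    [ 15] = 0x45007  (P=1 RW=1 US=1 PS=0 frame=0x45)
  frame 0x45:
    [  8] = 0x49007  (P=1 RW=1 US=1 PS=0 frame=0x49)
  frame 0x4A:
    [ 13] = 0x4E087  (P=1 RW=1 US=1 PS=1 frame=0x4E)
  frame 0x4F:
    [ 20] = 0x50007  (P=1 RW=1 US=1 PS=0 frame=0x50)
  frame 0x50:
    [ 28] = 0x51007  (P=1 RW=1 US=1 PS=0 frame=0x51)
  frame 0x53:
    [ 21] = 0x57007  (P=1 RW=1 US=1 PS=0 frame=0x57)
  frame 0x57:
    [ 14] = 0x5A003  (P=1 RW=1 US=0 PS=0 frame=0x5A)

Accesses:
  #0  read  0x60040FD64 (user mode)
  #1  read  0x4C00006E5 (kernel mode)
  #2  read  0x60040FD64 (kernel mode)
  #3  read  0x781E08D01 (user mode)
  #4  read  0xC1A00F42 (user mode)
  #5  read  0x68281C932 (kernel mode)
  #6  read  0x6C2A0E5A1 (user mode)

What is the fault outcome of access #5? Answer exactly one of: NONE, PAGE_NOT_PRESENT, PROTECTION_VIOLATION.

Trace:
#0 VA=0x60040FD64 (r,user):
  [0] read 0x38 idx=24: raw=0x3A007 flags P=1 W=1 U=1 S=0
  [1] read 0x3A idx=2: raw=0x3E007 flags P=1 W=1 U=1 S=0
  [2] read 0x3E idx=15: raw=0x3F007 flags P=1 W=1 U=1 S=0
  ⇒ phys 0x3FD64  [3 reads]
#1 VA=0x4C00006E5 (r,kernel):
  [0] read 0x38 idx=19: raw=0x42087 flags P=1 W=1 U=1 S=1
  ⇒ phys 0x426E5 (huge @L0)  [1 reads]
#2 VA=0x60040FD64 (r,kernel):
  TLB hit vpn=0x60040F → PA=0x3FD64
#3 VA=0x781E08D01 (r,user):
  [0] read 0x38 idx=30: raw=0x43007 flags P=1 W=1 U=1 S=0
  [1] read 0x43 idx=15: raw=0x45007 flags P=1 W=1 U=1 S=0
  [2] read 0x45 idx=8: raw=0x49007 flags P=1 W=1 U=1 S=0
  ⇒ phys 0x49D01  [3 reads]
#4 VA=0xC1A00F42 (r,user):
  [0] read 0x38 idx=3: raw=0x4A007 flags P=1 W=1 U=1 S=0
  [1] read 0x4A idx=13: raw=0x4E087 flags P=1 W=1 U=1 S=1
  ⇒ phys 0x4EF42 (huge @L1)  [2 reads]
#5 VA=0x68281C932 (r,kernel):
  [0] read 0x38 idx=26: raw=0x4F007 flags P=1 W=1 U=1 S=0
  [1] read 0x4F idx=20: raw=0x50007 flags P=1 W=1 U=1 S=0
  [2] read 0x50 idx=28: raw=0x51007 flags P=1 W=1 U=1 S=0
  ⇒ phys 0x51932  [3 reads]
#6 VA=0x6C2A0E5A1 (r,user):
  [0] read 0x38 idx=27: raw=0x53007 flags P=1 W=1 U=1 S=0
  [1] read 0x53 idx=21: raw=0x57007 flags P=1 W=1 U=1 S=0
  [2] read 0x57 idx=14: raw=0x5A003 flags P=1 W=1 U=0 S=0
  ✗ PROTECTION_VIOLATION  [3 reads]

Access #5 fault: NONE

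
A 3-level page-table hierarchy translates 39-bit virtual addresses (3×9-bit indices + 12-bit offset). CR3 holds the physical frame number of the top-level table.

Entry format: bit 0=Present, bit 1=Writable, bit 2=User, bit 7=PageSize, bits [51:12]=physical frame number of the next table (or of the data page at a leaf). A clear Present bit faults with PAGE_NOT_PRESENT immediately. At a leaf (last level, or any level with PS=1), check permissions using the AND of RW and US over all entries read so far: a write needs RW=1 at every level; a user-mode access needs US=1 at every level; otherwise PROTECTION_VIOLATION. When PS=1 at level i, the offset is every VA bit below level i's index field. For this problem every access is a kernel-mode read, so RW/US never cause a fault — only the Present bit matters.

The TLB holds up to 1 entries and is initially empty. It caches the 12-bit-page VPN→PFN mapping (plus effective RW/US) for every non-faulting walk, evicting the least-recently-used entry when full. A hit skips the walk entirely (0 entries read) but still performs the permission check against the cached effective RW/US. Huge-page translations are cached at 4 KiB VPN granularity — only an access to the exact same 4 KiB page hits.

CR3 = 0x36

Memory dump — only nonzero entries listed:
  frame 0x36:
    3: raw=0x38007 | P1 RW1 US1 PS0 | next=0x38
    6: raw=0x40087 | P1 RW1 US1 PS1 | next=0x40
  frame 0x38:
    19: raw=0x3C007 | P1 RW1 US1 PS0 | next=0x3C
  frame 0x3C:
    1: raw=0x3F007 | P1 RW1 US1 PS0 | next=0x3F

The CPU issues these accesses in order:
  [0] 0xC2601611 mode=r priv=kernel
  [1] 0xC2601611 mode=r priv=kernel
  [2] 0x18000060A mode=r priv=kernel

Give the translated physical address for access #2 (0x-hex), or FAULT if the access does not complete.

Per-access translation:
#0 VA=0xC2601611 (r,kernel):
  L0: frame=0x36 idx=3 entry=0x38007 [P=1 RW=1 US=1 PS=0]
  L1: frame=0x38 idx=19 entry=0x3C007 [P=1 RW=1 US=1 PS=0]
  L2: frame=0x3C idx=1 entry=0x3F007 [P=1 RW=1 US=1 PS=0]
  ⇒ phys 0x3F611  [3 reads]
#1 VA=0xC2601611 (r,kernel):
  TLB hit vpn=0xC2601 → PA=0x3F611
#2 VA=0x18000060A (r,kernel):
  L0: frame=0x36 idx=6 entry=0x40087 [P=1 RW=1 US=1 PS=1]
  ⇒ phys 0x4060A (huge @L0)  [1 reads]

Access #2 PA: 0x4060A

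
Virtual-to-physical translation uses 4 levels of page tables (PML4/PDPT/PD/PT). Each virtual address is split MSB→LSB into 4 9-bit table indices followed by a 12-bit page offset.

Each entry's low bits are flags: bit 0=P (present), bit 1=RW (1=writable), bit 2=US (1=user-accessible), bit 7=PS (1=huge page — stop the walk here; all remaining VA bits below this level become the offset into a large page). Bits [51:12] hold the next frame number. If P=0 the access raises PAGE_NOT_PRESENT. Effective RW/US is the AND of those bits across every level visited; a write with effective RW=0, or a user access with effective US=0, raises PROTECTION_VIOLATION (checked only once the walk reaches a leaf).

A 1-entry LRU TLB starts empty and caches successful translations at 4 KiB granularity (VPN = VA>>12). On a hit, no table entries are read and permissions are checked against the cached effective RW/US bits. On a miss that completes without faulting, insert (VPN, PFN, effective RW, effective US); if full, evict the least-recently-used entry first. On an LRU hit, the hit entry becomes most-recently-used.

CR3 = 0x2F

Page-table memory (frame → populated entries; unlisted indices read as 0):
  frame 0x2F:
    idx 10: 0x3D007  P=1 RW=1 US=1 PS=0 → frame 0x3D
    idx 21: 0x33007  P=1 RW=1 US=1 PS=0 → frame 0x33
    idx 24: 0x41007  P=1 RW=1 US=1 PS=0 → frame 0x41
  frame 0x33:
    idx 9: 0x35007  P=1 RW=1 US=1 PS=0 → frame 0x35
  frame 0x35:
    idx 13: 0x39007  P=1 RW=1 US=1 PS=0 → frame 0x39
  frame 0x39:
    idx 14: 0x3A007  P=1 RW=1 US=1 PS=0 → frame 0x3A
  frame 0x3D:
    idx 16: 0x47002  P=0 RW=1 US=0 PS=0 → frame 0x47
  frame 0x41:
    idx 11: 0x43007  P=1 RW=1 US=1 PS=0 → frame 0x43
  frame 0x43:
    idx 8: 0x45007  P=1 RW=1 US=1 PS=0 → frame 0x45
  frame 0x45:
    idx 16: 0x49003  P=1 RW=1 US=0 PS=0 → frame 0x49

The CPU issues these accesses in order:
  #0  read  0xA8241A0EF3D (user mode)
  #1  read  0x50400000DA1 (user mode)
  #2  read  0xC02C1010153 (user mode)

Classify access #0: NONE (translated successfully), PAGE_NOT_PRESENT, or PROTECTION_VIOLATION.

Per-access translation:
#0 VA=0xA8241A0EF3D (r,user):
  L0 @0x2F[21] → 0x33007  P=1,RW=1,US=1,PS=0
  L1 @0x33[9] → 0x35007  P=1,RW=1,US=1,PS=0
  L2 @0x35[13] → 0x39007  P=1,RW=1,US=1,PS=0
  L3 @0x39[14] → 0x3A007  P=1,RW=1,US=1,PS=0
  ⇒ phys 0x3AF3D  [4 reads]
#1 VA=0x50400000DA1 (r,user):
  L0 @0x2F[10] → 0x3D007  P=1,RW=1,US=1,PS=0
  L1 @0x3D[16] → 0x47002  P=0,RW=1,US=0,PS=0
  ⇒ fault: PAGE_NOT_PRESENT  — 2 lookups
#2 VA=0xC02C1010153 (r,user):
  L0 @0x2F[24] → 0x41007  P=1,RW=1,US=1,PS=0
  L1 @0x41[11] → 0x43007  P=1,RW=1,US=1,PS=0
  L2 @0x43[8] → 0x45007  P=1,RW=1,US=1,PS=0
  L3 @0x45[16] → 0x49003  P=1,RW=1,US=0,PS=0
  ⇒ fault: PROTECTION_VIOLATION  — 4 lookups

Access #0 fault: NONE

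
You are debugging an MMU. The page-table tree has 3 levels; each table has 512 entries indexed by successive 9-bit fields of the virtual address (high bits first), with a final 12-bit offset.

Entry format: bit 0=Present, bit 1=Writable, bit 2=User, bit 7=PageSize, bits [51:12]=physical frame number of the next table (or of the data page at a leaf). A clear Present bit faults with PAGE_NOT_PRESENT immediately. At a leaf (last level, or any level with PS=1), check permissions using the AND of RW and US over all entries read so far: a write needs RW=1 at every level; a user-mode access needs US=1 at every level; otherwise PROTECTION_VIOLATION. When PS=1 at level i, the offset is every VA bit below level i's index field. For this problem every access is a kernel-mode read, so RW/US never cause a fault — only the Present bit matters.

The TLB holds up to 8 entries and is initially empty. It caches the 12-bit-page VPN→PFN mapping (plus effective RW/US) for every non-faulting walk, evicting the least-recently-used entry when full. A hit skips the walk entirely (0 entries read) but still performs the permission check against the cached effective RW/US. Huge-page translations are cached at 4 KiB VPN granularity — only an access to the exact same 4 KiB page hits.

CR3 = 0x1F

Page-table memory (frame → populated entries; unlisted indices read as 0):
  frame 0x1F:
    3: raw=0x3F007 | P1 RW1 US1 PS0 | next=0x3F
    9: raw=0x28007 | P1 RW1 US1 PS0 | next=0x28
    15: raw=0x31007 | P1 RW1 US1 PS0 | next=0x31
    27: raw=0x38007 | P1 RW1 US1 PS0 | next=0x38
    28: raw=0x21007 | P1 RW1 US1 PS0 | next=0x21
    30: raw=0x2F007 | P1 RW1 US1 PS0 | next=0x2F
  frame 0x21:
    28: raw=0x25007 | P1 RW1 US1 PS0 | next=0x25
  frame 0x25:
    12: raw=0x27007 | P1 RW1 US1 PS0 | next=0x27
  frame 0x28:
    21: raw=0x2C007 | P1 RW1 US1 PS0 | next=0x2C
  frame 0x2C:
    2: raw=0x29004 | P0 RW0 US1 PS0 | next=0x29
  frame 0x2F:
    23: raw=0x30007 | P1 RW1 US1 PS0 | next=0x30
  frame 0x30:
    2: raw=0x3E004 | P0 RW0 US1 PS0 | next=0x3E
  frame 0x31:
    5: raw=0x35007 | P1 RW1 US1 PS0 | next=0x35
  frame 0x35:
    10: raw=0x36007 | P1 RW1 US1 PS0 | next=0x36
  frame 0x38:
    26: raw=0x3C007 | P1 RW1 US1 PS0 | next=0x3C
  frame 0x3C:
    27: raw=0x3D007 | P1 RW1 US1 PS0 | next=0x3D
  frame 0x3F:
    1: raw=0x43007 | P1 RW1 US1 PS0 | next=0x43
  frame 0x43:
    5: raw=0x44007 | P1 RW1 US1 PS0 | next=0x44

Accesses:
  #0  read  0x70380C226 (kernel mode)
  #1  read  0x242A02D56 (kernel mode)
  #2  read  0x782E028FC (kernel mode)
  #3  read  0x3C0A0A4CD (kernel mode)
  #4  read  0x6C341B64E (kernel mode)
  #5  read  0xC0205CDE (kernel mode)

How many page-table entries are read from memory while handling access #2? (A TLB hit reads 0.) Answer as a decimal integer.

Trace:
#0 VA=0x70380C226 (r,kernel):
  L0 @0x1F[28] → 0x21007  P=1,RW=1,US=1,PS=0
  L1 @0x21[28] → 0x25007  P=1,RW=1,US=1,PS=0
  L2 @0x25[12] → 0x27007  P=1,RW=1,US=1,PS=0
  → PA=0x27226  (3 entries read)
#1 VA=0x242A02D56 (r,kernel):
  L0 @0x1F[9] → 0x28007  P=1,RW=1,US=1,PS=0
  L1 @0x28[21] → 0x2C007  P=1,RW=1,US=1,PS=0
  L2 @0x2C[2] → 0x29004  P=0,RW=0,US=1,PS=0
  → PAGE_NOT_PRESENT  (3 entries read)
#2 VA=0x782E028FC (r,kernel):
  L0 @0x1F[30] → 0x2F007  P=1,RW=1,US=1,PS=0
  L1 @0x2F[23] → 0x30007  P=1,RW=1,US=1,PS=0
  L2 @0x30[2] → 0x3E004  P=0,RW=0,US=1,PS=0
  → PAGE_NOT_PRESENT  (3 entries read)
#3 VA=0x3C0A0A4CD (r,kernel):
  L0 @0x1F[15] → 0x31007  P=1,RW=1,US=1,PS=0
  L1 @0x31[5] → 0x35007  P=1,RW=1,US=1,PS=0
  L2 @0x35[10] → 0x36007  P=1,RW=1,US=1,PS=0
  → PA=0x364CD  (3 entries read)
#4 VA=0x6C341B64E (r,kernel):
  L0 @0x1F[27] → 0x38007  P=1,RW=1,US=1,PS=0
  L1 @0x38[26] → 0x3C007  P=1,RW=1,US=1,PS=0
  L2 @0x3C[27] → 0x3D007  P=1,RW=1,US=1,PS=0
  → PA=0x3D64E  (3 entries read)
#5 VA=0xC0205CDE (r,kernel):
  L0 @0x1F[3] → 0x3F007  P=1,RW=1,US=1,PS=0
  L1 @0x3F[1] → 0x43007  P=1,RW=1,US=1,PS=0
  L2 @0x43[5] → 0x44007  P=1,RW=1,US=1,PS=0
  → PA=0x44CDE  (3 entries read)

Entries read for #2: 3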